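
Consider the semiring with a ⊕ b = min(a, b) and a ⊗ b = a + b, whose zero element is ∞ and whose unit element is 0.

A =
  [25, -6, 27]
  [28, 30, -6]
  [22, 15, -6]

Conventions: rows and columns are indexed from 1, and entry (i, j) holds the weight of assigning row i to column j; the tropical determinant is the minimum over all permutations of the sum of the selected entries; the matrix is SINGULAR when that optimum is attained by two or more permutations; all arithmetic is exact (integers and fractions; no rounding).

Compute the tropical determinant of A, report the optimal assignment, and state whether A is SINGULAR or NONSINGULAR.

σ = (1, 2, 3): 25 + 30 + (-6) = 49
σ = (1, 3, 2): 25 + (-6) + 15 = 34
σ = (2, 1, 3): (-6) + 28 + (-6) = 16
σ = (2, 3, 1): (-6) + (-6) + 22 = 10
σ = (3, 1, 2): 27 + 28 + 15 = 70
σ = (3, 2, 1): 27 + 30 + 22 = 79
Optimal value attained by: σ = (2, 3, 1).
Answer: det⊕(A) = 10; verdict: NONSINGULAR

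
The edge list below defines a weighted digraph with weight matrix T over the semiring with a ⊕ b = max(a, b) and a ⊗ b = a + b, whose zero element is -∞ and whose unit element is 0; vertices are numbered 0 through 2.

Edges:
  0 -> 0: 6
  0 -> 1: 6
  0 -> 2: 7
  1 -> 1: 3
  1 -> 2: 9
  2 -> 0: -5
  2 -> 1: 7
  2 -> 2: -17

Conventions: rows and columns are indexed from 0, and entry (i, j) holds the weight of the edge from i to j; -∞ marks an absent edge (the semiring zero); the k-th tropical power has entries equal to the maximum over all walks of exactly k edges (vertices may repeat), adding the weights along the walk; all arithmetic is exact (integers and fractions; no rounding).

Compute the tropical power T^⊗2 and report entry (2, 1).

T^⊗2:
  [12, 14, 15]
  [4, 16, 12]
  [1, 10, 16]
Key observation: the optimum is the walk 2->1->1, with weight 7 + 3 = 10.
Optimal value attained by: walk 2->1->1.
Answer: (T^⊗2)[2][1] = 10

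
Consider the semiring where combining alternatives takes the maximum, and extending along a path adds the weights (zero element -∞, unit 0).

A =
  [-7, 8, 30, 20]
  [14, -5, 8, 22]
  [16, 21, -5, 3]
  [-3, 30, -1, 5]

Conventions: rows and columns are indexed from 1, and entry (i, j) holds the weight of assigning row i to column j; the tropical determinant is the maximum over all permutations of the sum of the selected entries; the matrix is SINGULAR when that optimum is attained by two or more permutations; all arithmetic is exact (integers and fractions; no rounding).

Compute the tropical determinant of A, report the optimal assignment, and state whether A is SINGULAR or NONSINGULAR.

σ = (1, 2, 3, 4): (-7) + (-5) + (-5) + 5 = -12
σ = (1, 2, 4, 3): (-7) + (-5) + 3 + (-1) = -10
σ = (1, 3, 2, 4): (-7) + 8 + 21 + 5 = 27
σ = (1, 3, 4, 2): (-7) + 8 + 3 + 30 = 34
σ = (1, 4, 2, 3): (-7) + 22 + 21 + (-1) = 35
σ = (1, 4, 3, 2): (-7) + 22 + (-5) + 30 = 40
σ = (2, 1, 3, 4): 8 + 14 + (-5) + 5 = 22
σ = (2, 1, 4, 3): 8 + 14 + 3 + (-1) = 24
σ = (2, 3, 1, 4): 8 + 8 + 16 + 5 = 37
σ = (2, 3, 4, 1): 8 + 8 + 3 + (-3) = 16
σ = (2, 4, 1, 3): 8 + 22 + 16 + (-1) = 45
σ = (2, 4, 3, 1): 8 + 22 + (-5) + (-3) = 22
σ = (3, 1, 2, 4): 30 + 14 + 21 + 5 = 70
σ = (3, 1, 4, 2): 30 + 14 + 3 + 30 = 77
σ = (3, 2, 1, 4): 30 + (-5) + 16 + 5 = 46
σ = (3, 2, 4, 1): 30 + (-5) + 3 + (-3) = 25
σ = (3, 4, 1, 2): 30 + 22 + 16 + 30 = 98
σ = (3, 4, 2, 1): 30 + 22 + 21 + (-3) = 70
σ = (4, 1, 2, 3): 20 + 14 + 21 + (-1) = 54
σ = (4, 1, 3, 2): 20 + 14 + (-5) + 30 = 59
σ = (4, 2, 1, 3): 20 + (-5) + 16 + (-1) = 30
σ = (4, 2, 3, 1): 20 + (-5) + (-5) + (-3) = 7
σ = (4, 3, 1, 2): 20 + 8 + 16 + 30 = 74
σ = (4, 3, 2, 1): 20 + 8 + 21 + (-3) = 46
Optimal value attained by: σ = (3, 4, 1, 2).
Answer: det⊕(A) = 98; verdict: NONSINGULAR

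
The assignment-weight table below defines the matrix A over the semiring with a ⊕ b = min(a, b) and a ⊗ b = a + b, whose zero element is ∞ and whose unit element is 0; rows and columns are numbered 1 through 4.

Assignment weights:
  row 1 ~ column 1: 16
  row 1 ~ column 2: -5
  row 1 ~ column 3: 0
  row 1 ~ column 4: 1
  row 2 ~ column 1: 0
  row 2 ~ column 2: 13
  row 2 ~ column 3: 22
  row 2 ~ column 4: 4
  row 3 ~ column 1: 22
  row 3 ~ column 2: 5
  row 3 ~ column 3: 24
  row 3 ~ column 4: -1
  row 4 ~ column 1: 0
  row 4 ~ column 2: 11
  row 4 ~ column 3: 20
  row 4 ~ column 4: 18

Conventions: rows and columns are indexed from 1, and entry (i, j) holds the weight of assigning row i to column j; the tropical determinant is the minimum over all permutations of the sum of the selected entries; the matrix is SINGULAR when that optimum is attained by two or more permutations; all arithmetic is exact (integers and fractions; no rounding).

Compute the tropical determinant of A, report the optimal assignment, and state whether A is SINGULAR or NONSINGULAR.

σ = (1, 2, 3, 4): 16 + 13 + 24 + 18 = 71
σ = (1, 2, 4, 3): 16 + 13 + (-1) + 20 = 48
σ = (1, 3, 2, 4): 16 + 22 + 5 + 18 = 61
σ = (1, 3, 4, 2): 16 + 22 + (-1) + 11 = 48
σ = (1, 4, 2, 3): 16 + 4 + 5 + 20 = 45
σ = (1, 4, 3, 2): 16 + 4 + 24 + 11 = 55
σ = (2, 1, 3, 4): (-5) + 0 + 24 + 18 = 37
σ = (2, 1, 4, 3): (-5) + 0 + (-1) + 20 = 14
σ = (2, 3, 1, 4): (-5) + 22 + 22 + 18 = 57
σ = (2, 3, 4, 1): (-5) + 22 + (-1) + 0 = 16
σ = (2, 4, 1, 3): (-5) + 4 + 22 + 20 = 41
σ = (2, 4, 3, 1): (-5) + 4 + 24 + 0 = 23
σ = (3, 1, 2, 4): 0 + 0 + 5 + 18 = 23
σ = (3, 1, 4, 2): 0 + 0 + (-1) + 11 = 10
σ = (3, 2, 1, 4): 0 + 13 + 22 + 18 = 53
σ = (3, 2, 4, 1): 0 + 13 + (-1) + 0 = 12
σ = (3, 4, 1, 2): 0 + 4 + 22 + 11 = 37
σ = (3, 4, 2, 1): 0 + 4 + 5 + 0 = 9
σ = (4, 1, 2, 3): 1 + 0 + 5 + 20 = 26
σ = (4, 1, 3, 2): 1 + 0 + 24 + 11 = 36
σ = (4, 2, 1, 3): 1 + 13 + 22 + 20 = 56
σ = (4, 2, 3, 1): 1 + 13 + 24 + 0 = 38
σ = (4, 3, 1, 2): 1 + 22 + 22 + 11 = 56
σ = (4, 3, 2, 1): 1 + 22 + 5 + 0 = 28
Optimal value attained by: σ = (3, 4, 2, 1).
Answer: det⊕(A) = 9; verdict: NONSINGULAR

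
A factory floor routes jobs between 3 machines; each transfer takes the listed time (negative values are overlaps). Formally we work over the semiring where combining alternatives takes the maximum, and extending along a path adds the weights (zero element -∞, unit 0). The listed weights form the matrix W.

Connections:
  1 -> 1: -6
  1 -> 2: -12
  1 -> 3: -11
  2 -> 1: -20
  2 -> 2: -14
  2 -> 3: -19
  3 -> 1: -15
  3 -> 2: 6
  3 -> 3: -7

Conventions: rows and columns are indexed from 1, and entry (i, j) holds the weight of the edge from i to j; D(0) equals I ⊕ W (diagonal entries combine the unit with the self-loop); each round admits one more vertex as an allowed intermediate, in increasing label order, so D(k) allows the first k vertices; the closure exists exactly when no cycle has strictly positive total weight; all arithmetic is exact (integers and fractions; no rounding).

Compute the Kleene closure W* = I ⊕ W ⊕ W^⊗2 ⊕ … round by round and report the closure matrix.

D(0):
  [0, -12, -11]
  [-20, 0, -19]
  [-15, 6, 0]
D(1):
  [0, -12, -11]
  [-20, 0, -19]
  [-15, 6, 0]
D(2):
  [0, -12, -11]
  [-20, 0, -19]
  [-14, 6, 0]
D(3):
  [0, -5, -11]
  [-20, 0, -19]
  [-14, 6, 0]
Answer: W* = [[0, -5, -11], [-20, 0, -19], [-14, 6, 0]]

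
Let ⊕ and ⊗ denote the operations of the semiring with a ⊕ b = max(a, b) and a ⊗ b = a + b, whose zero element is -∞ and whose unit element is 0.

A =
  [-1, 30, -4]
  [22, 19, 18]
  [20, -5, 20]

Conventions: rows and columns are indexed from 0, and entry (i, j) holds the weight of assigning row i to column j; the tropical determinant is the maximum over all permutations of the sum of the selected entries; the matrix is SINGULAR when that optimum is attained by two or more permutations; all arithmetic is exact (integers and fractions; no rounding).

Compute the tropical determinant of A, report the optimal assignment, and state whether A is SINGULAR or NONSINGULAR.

σ = (0, 1, 2): (-1) + 19 + 20 = 38
σ = (0, 2, 1): (-1) + 18 + (-5) = 12
σ = (1, 0, 2): 30 + 22 + 20 = 72
σ = (1, 2, 0): 30 + 18 + 20 = 68
σ = (2, 0, 1): (-4) + 22 + (-5) = 13
σ = (2, 1, 0): (-4) + 19 + 20 = 35
Optimal value attained by: σ = (1, 0, 2).
Answer: det⊕(A) = 72; verdict: NONSINGULAR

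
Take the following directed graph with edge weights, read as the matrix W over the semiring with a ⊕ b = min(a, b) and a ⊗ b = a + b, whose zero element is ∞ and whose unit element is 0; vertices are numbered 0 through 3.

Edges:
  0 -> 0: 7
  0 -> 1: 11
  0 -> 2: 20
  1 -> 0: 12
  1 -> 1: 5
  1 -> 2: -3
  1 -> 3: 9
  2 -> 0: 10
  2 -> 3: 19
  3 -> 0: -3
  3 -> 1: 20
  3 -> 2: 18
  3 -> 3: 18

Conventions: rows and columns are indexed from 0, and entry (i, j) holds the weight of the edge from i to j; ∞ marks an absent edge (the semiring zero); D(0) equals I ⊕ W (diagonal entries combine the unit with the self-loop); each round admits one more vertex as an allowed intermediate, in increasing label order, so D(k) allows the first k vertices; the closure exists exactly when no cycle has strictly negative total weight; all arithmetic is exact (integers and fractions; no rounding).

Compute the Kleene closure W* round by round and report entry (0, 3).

D(0):
  [0, 11, 20, ∞]
  [12, 0, -3, 9]
  [10, ∞, 0, 19]
  [-3, 20, 18, 0]
D(1):
  [0, 11, 20, ∞]
  [12, 0, -3, 9]
  [10, 21, 0, 19]
  [-3, 8, 17, 0]
D(2):
  [0, 11, 8, 20]
  [12, 0, -3, 9]
  [10, 21, 0, 19]
  [-3, 8, 5, 0]
D(3):
  [0, 11, 8, 20]
  [7, 0, -3, 9]
  [10, 21, 0, 19]
  [-3, 8, 5, 0]
D(4):
  [0, 11, 8, 20]
  [6, 0, -3, 9]
  [10, 21, 0, 19]
  [-3, 8, 5, 0]
Answer: W*[0][3] = 20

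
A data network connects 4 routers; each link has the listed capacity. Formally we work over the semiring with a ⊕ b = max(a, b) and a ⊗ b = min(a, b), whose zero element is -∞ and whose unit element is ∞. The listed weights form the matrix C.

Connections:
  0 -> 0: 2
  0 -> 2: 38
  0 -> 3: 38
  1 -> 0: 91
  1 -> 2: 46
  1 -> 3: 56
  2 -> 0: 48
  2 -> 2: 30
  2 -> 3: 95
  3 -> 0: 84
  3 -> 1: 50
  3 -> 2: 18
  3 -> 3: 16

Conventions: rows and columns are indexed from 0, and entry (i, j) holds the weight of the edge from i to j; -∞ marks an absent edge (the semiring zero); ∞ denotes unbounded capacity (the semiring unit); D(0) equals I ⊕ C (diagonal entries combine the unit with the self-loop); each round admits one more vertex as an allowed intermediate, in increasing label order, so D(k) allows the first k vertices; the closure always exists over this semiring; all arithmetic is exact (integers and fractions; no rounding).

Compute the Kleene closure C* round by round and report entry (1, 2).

D(0):
  [∞, -∞, 38, 38]
  [91, ∞, 46, 56]
  [48, -∞, ∞, 95]
  [84, 50, 18, ∞]
D(1):
  [∞, -∞, 38, 38]
  [91, ∞, 46, 56]
  [48, -∞, ∞, 95]
  [84, 50, 38, ∞]
D(2):
  [∞, -∞, 38, 38]
  [91, ∞, 46, 56]
  [48, -∞, ∞, 95]
  [84, 50, 46, ∞]
D(3):
  [∞, -∞, 38, 38]
  [91, ∞, 46, 56]
  [48, -∞, ∞, 95]
  [84, 50, 46, ∞]
D(4):
  [∞, 38, 38, 38]
  [91, ∞, 46, 56]
  [84, 50, ∞, 95]
  [84, 50, 46, ∞]
Answer: C*[1][2] = 46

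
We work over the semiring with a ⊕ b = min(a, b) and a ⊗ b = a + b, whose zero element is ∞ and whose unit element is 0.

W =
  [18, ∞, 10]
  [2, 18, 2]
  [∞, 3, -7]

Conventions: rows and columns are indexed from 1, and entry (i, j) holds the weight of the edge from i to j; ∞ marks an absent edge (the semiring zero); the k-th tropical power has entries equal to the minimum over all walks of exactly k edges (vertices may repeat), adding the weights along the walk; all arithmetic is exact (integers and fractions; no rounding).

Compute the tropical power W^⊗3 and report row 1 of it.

W^⊗2:
  [36, 13, 3]
  [20, 5, -5]
  [5, -4, -14]
W^⊗3:
  [15, 6, -4]
  [7, -2, -12]
  [-2, -11, -21]
Answer: row 1 of W^⊗3 = [15, 6, -4]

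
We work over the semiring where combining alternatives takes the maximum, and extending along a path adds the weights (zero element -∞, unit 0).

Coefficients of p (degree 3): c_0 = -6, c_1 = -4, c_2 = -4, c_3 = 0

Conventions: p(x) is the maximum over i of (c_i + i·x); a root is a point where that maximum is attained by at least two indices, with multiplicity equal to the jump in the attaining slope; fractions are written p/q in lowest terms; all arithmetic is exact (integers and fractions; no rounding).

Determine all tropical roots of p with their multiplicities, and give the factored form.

hull edge (i=0, c=-6) to (i=3, c=0): slope 2, span 3
Factored form: p(x) = 0 ⊗ (x ⊕ (-2)) ⊗ (x ⊕ (-2)) ⊗ (x ⊕ (-2))
Answer: roots = -2 (mult 3)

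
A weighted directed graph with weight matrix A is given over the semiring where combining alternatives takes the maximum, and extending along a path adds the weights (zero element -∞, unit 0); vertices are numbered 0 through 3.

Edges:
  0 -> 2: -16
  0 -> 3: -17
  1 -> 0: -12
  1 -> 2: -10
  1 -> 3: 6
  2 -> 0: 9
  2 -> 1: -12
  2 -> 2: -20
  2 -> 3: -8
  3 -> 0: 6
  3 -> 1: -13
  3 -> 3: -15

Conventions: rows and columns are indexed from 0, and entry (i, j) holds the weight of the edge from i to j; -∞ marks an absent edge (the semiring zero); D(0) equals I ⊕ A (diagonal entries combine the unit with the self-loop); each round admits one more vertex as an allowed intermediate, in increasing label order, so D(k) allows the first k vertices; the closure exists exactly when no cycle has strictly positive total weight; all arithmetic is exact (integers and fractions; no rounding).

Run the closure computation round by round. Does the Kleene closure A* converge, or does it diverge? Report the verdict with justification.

D(0):
  [0, -∞, -16, -17]
  [-12, 0, -10, 6]
  [9, -12, 0, -8]
  [6, -13, -∞, 0]
D(1):
  [0, -∞, -16, -17]
  [-12, 0, -10, 6]
  [9, -12, 0, -8]
  [6, -13, -10, 0]
D(2):
  [0, -∞, -16, -17]
  [-12, 0, -10, 6]
  [9, -12, 0, -6]
  [6, -13, -10, 0]
D(3):
  [0, -28, -16, -17]
  [-1, 0, -10, 6]
  [9, -12, 0, -6]
  [6, -13, -10, 0]
D(4):
  [0, -28, -16, -17]
  [12, 0, -4, 6]
  [9, -12, 0, -6]
  [6, -13, -10, 0]
Key observation: every diagonal entry stays at the unit through all rounds, so no improving cycle exists.
Answer: CONVERGES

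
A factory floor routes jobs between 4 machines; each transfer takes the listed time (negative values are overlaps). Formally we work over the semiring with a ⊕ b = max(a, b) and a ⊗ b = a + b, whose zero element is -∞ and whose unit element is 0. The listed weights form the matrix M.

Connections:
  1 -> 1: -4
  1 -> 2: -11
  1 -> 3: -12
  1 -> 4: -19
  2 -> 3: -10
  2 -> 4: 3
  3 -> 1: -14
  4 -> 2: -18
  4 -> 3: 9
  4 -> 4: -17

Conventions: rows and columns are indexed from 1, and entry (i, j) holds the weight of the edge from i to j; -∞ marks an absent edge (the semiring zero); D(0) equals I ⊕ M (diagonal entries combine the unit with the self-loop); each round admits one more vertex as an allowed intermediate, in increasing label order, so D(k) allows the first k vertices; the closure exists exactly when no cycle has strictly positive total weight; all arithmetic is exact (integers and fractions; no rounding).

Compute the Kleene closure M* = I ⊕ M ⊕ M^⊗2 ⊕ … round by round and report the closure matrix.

D(0):
  [0, -11, -12, -19]
  [-∞, 0, -10, 3]
  [-14, -∞, 0, -∞]
  [-∞, -18, 9, 0]
D(1):
  [0, -11, -12, -19]
  [-∞, 0, -10, 3]
  [-14, -25, 0, -33]
  [-∞, -18, 9, 0]
D(2):
  [0, -11, -12, -8]
  [-∞, 0, -10, 3]
  [-14, -25, 0, -22]
  [-∞, -18, 9, 0]
D(3):
  [0, -11, -12, -8]
  [-24, 0, -10, 3]
  [-14, -25, 0, -22]
  [-5, -16, 9, 0]
D(4):
  [0, -11, 1, -8]
  [-2, 0, 12, 3]
  [-14, -25, 0, -22]
  [-5, -16, 9, 0]
Answer: M* = [[0, -11, 1, -8], [-2, 0, 12, 3], [-14, -25, 0, -22], [-5, -16, 9, 0]]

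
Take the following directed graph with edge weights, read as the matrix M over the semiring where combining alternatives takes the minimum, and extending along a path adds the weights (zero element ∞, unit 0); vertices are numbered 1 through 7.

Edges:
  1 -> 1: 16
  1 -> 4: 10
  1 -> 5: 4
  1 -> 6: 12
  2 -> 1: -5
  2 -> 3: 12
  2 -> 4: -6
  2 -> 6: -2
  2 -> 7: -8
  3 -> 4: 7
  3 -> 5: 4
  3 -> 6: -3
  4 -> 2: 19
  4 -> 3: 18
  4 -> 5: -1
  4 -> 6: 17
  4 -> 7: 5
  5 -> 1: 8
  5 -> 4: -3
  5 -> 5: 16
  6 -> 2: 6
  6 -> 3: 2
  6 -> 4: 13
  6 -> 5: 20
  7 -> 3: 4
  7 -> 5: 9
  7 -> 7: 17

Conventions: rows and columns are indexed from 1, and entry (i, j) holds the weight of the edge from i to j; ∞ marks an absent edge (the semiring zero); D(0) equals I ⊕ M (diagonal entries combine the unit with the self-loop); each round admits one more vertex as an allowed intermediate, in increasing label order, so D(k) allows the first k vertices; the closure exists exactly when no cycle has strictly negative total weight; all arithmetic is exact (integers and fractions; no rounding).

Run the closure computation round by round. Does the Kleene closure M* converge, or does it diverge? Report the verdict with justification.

D(0):
  [0, ∞, ∞, 10, 4, 12, ∞]
  [-5, 0, 12, -6, ∞, -2, -8]
  [∞, ∞, 0, 7, 4, -3, ∞]
  [∞, 19, 18, 0, -1, 17, 5]
  [8, ∞, ∞, -3, 0, ∞, ∞]
  [∞, 6, 2, 13, 20, 0, ∞]
  [∞, ∞, 4, ∞, 9, ∞, 0]
D(1):
  [0, ∞, ∞, 10, 4, 12, ∞]
  [-5, 0, 12, -6, -1, -2, -8]
  [∞, ∞, 0, 7, 4, -3, ∞]
  [∞, 19, 18, 0, -1, 17, 5]
  [8, ∞, ∞, -3, 0, 20, ∞]
  [∞, 6, 2, 13, 20, 0, ∞]
  [∞, ∞, 4, ∞, 9, ∞, 0]
D(2):
  [0, ∞, ∞, 10, 4, 12, ∞]
  [-5, 0, 12, -6, -1, -2, -8]
  [∞, ∞, 0, 7, 4, -3, ∞]
  [14, 19, 18, 0, -1, 17, 5]
  [8, ∞, ∞, -3, 0, 20, ∞]
  [1, 6, 2, 0, 5, 0, -2]
  [∞, ∞, 4, ∞, 9, ∞, 0]
Detection: at round 3, diagonal entry (6, 6) turns strictly negative.
Key observation: the cycle 6->3->6 has total weight 2 + (-3), which is strictly negative.
Answer: DIVERGES — negative cycle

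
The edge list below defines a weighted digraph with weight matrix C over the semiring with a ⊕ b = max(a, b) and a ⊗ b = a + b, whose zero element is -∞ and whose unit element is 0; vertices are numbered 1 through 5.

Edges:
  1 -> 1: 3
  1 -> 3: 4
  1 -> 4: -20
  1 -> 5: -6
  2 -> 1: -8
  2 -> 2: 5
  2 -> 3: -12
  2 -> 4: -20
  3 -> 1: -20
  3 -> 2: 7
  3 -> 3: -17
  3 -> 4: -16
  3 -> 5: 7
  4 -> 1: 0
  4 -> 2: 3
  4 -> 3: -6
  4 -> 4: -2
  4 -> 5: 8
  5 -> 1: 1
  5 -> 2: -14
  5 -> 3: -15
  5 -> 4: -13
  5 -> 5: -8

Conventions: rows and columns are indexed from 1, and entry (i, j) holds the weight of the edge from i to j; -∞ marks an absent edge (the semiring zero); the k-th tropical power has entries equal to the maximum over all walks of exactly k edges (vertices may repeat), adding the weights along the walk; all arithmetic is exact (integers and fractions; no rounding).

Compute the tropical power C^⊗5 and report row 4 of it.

C^⊗2:
  [6, 11, 7, -12, 11]
  [-3, 10, -4, -15, -5]
  [8, 12, -5, -6, -1]
  [9, 8, 4, -4, 6]
  [4, -8, 5, -15, -5]
C^⊗3:
  [12, 16, 10, -2, 14]
  [2, 15, 1, -10, 3]
  [11, 17, 12, -8, 2]
  [12, 13, 13, -6, 11]
  [7, 12, 8, -11, 12]
C^⊗4:
  [15, 21, 16, 1, 17]
  [7, 20, 6, -5, 8]
  [14, 22, 15, -3, 19]
  [15, 20, 16, -2, 20]
  [13, 17, 11, -1, 15]
C^⊗5:
  [18, 26, 19, 4, 23]
  [12, 25, 11, 0, 13]
  [20, 27, 18, 6, 22]
  [21, 25, 19, 7, 23]
  [16, 22, 17, 2, 18]
Answer: row 4 of C^⊗5 = [21, 25, 19, 7, 23]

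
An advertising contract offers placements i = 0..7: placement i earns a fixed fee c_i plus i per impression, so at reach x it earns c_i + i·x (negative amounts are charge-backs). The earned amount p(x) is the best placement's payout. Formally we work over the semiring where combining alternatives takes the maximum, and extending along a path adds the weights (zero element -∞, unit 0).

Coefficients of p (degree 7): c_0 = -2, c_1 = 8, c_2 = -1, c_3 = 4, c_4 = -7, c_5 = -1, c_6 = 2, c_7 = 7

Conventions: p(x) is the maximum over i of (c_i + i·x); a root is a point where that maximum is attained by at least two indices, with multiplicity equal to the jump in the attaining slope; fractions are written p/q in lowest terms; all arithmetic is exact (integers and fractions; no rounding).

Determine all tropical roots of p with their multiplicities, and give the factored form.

hull edge (i=0, c=-2) to (i=1, c=8): slope 10, span 1
hull edge (i=1, c=8) to (i=7, c=7): slope -1/6, span 6
Factored form: p(x) = 7 ⊗ (x ⊕ (-10)) ⊗ (x ⊕ 1/6) ⊗ (x ⊕ 1/6) ⊗ (x ⊕ 1/6) ⊗ (x ⊕ 1/6) ⊗ (x ⊕ 1/6) ⊗ (x ⊕ 1/6)
Answer: roots = -10 (mult 1), 1/6 (mult 6)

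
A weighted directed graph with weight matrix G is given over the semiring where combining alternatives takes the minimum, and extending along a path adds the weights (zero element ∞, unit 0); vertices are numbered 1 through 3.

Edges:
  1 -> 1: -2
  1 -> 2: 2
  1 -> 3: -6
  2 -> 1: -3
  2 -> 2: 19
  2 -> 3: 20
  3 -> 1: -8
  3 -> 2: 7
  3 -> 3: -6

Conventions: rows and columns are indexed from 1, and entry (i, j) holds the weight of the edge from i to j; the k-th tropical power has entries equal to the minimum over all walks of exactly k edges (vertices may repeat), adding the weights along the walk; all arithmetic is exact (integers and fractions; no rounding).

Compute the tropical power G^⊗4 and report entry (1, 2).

G^⊗2:
  [-14, 0, -12]
  [-5, -1, -9]
  [-14, -6, -14]
G^⊗3:
  [-20, -12, -20]
  [-17, -3, -15]
  [-22, -12, -20]
G^⊗4:
  [-28, -18, -26]
  [-23, -15, -23]
  [-28, -20, -28]
Key observation: the optimum is the walk 1->3->3->1->2, with weight (-6) + (-6) + (-8) + 2 = -18.
Optimal value attained by: walk 1->3->3->1->2.
Answer: (G^⊗4)[1][2] = -18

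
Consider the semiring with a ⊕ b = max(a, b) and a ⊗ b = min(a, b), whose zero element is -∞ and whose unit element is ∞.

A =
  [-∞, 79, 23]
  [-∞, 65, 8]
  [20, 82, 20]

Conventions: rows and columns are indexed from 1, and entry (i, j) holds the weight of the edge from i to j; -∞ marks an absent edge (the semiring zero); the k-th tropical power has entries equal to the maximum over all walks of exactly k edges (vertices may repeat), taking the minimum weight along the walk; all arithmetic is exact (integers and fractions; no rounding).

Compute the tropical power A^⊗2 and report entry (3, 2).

A^⊗2:
  [20, 65, 20]
  [8, 65, 8]
  [20, 65, 20]
Key observation: the optimum is the walk 3->2->2, with weight 82 min 65 = 65.
Optimal value attained by: walk 3->2->2.
Answer: (A^⊗2)[3][2] = 65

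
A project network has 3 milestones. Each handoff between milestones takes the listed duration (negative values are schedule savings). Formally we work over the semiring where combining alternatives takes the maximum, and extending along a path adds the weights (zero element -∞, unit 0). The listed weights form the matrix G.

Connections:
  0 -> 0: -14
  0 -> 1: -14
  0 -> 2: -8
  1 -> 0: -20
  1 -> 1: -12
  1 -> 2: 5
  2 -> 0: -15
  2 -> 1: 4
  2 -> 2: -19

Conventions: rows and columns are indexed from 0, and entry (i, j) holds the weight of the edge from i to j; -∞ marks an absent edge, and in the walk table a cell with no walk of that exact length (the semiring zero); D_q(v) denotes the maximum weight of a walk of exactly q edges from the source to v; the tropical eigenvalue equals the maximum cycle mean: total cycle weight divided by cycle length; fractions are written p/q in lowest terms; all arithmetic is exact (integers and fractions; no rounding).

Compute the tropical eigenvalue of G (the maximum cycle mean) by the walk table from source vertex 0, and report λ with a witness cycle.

q=0: [0, -∞, -∞]
q=1: [-14, -14, -8]
q=2: [-23, -4, -9]
q=3: [-24, -5, 1]
Optimal cycle mean attained by: cycle 1->2->1, total 5 + 4, length 2.
Answer: λ = 9/2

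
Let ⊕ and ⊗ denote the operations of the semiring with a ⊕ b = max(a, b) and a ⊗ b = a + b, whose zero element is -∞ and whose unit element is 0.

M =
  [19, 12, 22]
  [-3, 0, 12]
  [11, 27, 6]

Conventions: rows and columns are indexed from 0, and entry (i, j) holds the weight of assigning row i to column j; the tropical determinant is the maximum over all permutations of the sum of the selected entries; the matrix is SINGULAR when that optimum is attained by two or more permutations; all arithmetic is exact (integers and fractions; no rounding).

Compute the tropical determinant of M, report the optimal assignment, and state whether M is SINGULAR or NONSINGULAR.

σ = (0, 1, 2): 19 + 0 + 6 = 25
σ = (0, 2, 1): 19 + 12 + 27 = 58
σ = (1, 0, 2): 12 + (-3) + 6 = 15
σ = (1, 2, 0): 12 + 12 + 11 = 35
σ = (2, 0, 1): 22 + (-3) + 27 = 46
σ = (2, 1, 0): 22 + 0 + 11 = 33
Optimal value attained by: σ = (0, 2, 1).
Answer: det⊕(M) = 58; verdict: NONSINGULAR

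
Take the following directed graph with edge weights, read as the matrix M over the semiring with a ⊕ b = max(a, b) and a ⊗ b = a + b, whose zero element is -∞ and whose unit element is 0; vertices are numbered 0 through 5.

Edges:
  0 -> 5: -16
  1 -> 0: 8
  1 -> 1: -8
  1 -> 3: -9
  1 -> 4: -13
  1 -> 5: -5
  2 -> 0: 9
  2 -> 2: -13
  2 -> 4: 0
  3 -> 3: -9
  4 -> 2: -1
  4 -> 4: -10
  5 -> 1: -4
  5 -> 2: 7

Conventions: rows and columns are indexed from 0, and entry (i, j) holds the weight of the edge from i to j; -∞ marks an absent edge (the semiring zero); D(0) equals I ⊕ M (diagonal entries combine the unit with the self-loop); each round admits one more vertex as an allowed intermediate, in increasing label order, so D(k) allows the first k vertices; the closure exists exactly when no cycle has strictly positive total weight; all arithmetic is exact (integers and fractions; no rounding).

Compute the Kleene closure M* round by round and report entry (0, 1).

D(0):
  [0, -∞, -∞, -∞, -∞, -16]
  [8, 0, -∞, -9, -13, -5]
  [9, -∞, 0, -∞, 0, -∞]
  [-∞, -∞, -∞, 0, -∞, -∞]
  [-∞, -∞, -1, -∞, 0, -∞]
  [-∞, -4, 7, -∞, -∞, 0]
D(1):
  [0, -∞, -∞, -∞, -∞, -16]
  [8, 0, -∞, -9, -13, -5]
  [9, -∞, 0, -∞, 0, -7]
  [-∞, -∞, -∞, 0, -∞, -∞]
  [-∞, -∞, -1, -∞, 0, -∞]
  [-∞, -4, 7, -∞, -∞, 0]
D(2):
  [0, -∞, -∞, -∞, -∞, -16]
  [8, 0, -∞, -9, -13, -5]
  [9, -∞, 0, -∞, 0, -7]
  [-∞, -∞, -∞, 0, -∞, -∞]
  [-∞, -∞, -1, -∞, 0, -∞]
  [4, -4, 7, -13, -17, 0]
D(3):
  [0, -∞, -∞, -∞, -∞, -16]
  [8, 0, -∞, -9, -13, -5]
  [9, -∞, 0, -∞, 0, -7]
  [-∞, -∞, -∞, 0, -∞, -∞]
  [8, -∞, -1, -∞, 0, -8]
  [16, -4, 7, -13, 7, 0]
D(4):
  [0, -∞, -∞, -∞, -∞, -16]
  [8, 0, -∞, -9, -13, -5]
  [9, -∞, 0, -∞, 0, -7]
  [-∞, -∞, -∞, 0, -∞, -∞]
  [8, -∞, -1, -∞, 0, -8]
  [16, -4, 7, -13, 7, 0]
D(5):
  [0, -∞, -∞, -∞, -∞, -16]
  [8, 0, -14, -9, -13, -5]
  [9, -∞, 0, -∞, 0, -7]
  [-∞, -∞, -∞, 0, -∞, -∞]
  [8, -∞, -1, -∞, 0, -8]
  [16, -4, 7, -13, 7, 0]
D(6):
  [0, -20, -9, -29, -9, -16]
  [11, 0, 2, -9, 2, -5]
  [9, -11, 0, -20, 0, -7]
  [-∞, -∞, -∞, 0, -∞, -∞]
  [8, -12, -1, -21, 0, -8]
  [16, -4, 7, -13, 7, 0]
Answer: M*[0][1] = -20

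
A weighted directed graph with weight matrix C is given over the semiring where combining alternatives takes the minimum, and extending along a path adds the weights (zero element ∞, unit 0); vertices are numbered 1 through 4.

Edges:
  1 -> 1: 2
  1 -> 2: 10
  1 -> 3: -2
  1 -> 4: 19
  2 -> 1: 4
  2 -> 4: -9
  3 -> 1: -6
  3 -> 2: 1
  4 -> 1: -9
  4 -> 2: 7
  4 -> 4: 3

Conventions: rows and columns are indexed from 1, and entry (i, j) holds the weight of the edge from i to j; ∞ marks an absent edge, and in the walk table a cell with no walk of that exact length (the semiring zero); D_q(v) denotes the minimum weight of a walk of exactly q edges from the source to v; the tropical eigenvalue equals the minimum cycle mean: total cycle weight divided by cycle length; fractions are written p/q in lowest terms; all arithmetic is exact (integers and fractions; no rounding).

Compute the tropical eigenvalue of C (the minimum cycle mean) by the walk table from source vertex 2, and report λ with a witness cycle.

q=0: [∞, 0, ∞, ∞]
q=1: [4, ∞, ∞, -9]
q=2: [-18, -2, 2, -6]
q=3: [-16, -8, -20, -11]
q=4: [-26, -19, -18, -17]
Optimal cycle mean attained by: cycle 1->3->2->4->1, total (-2) + 1 + (-9) + (-9), length 4.
Answer: λ = -19/4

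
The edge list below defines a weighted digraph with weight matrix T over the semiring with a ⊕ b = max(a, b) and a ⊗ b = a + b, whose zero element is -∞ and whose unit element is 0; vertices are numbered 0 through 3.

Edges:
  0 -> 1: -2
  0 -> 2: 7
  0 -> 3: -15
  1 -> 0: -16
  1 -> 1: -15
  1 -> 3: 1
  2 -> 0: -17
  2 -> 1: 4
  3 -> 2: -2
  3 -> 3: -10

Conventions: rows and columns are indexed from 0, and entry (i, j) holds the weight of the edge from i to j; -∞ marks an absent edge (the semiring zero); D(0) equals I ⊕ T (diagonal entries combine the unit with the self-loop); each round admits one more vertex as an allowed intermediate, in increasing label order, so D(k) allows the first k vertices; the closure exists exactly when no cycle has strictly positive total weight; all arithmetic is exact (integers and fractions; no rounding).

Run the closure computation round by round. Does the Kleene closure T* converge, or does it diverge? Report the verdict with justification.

D(0):
  [0, -2, 7, -15]
  [-16, 0, -∞, 1]
  [-17, 4, 0, -∞]
  [-∞, -∞, -2, 0]
D(1):
  [0, -2, 7, -15]
  [-16, 0, -9, 1]
  [-17, 4, 0, -32]
  [-∞, -∞, -2, 0]
D(2):
  [0, -2, 7, -1]
  [-16, 0, -9, 1]
  [-12, 4, 0, 5]
  [-∞, -∞, -2, 0]
Detection: at round 3, diagonal entry (3, 3) turns strictly positive.
Key observation: the cycle 3->2->1->3 has total weight (-2) + 4 + 1, which is strictly positive.
Answer: DIVERGES — positive cycle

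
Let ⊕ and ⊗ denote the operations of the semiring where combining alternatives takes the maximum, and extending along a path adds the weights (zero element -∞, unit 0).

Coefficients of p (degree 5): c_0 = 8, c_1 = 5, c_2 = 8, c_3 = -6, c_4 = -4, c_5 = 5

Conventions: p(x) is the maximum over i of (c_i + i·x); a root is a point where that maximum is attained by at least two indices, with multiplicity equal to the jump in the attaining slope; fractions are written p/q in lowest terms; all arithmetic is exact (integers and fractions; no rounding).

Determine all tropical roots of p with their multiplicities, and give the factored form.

hull edge (i=0, c=8) to (i=2, c=8): slope 0, span 2
hull edge (i=2, c=8) to (i=5, c=5): slope -1, span 3
Factored form: p(x) = 5 ⊗ (x ⊕ 0) ⊗ (x ⊕ 0) ⊗ (x ⊕ 1) ⊗ (x ⊕ 1) ⊗ (x ⊕ 1)
Answer: roots = 0 (mult 2), 1 (mult 3)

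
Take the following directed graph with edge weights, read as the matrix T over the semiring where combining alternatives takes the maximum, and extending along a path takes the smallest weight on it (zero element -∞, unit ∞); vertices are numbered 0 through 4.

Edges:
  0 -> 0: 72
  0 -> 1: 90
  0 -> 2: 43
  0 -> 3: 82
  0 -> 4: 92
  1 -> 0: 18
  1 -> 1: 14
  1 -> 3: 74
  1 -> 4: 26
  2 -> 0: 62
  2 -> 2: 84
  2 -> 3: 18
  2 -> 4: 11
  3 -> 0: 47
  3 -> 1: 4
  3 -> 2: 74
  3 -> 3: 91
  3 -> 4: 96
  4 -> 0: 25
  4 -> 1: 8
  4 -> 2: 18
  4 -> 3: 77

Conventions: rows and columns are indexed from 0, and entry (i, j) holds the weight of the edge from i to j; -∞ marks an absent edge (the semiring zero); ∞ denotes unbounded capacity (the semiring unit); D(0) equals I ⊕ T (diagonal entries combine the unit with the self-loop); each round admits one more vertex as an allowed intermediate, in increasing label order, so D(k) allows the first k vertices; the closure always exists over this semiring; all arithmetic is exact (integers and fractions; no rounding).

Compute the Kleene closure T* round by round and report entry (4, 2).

D(0):
  [∞, 90, 43, 82, 92]
  [18, ∞, -∞, 74, 26]
  [62, -∞, ∞, 18, 11]
  [47, 4, 74, ∞, 96]
  [25, 8, 18, 77, ∞]
D(1):
  [∞, 90, 43, 82, 92]
  [18, ∞, 18, 74, 26]
  [62, 62, ∞, 62, 62]
  [47, 47, 74, ∞, 96]
  [25, 25, 25, 77, ∞]
D(2):
  [∞, 90, 43, 82, 92]
  [18, ∞, 18, 74, 26]
  [62, 62, ∞, 62, 62]
  [47, 47, 74, ∞, 96]
  [25, 25, 25, 77, ∞]
D(3):
  [∞, 90, 43, 82, 92]
  [18, ∞, 18, 74, 26]
  [62, 62, ∞, 62, 62]
  [62, 62, 74, ∞, 96]
  [25, 25, 25, 77, ∞]
D(4):
  [∞, 90, 74, 82, 92]
  [62, ∞, 74, 74, 74]
  [62, 62, ∞, 62, 62]
  [62, 62, 74, ∞, 96]
  [62, 62, 74, 77, ∞]
D(5):
  [∞, 90, 74, 82, 92]
  [62, ∞, 74, 74, 74]
  [62, 62, ∞, 62, 62]
  [62, 62, 74, ∞, 96]
  [62, 62, 74, 77, ∞]
Answer: T*[4][2] = 74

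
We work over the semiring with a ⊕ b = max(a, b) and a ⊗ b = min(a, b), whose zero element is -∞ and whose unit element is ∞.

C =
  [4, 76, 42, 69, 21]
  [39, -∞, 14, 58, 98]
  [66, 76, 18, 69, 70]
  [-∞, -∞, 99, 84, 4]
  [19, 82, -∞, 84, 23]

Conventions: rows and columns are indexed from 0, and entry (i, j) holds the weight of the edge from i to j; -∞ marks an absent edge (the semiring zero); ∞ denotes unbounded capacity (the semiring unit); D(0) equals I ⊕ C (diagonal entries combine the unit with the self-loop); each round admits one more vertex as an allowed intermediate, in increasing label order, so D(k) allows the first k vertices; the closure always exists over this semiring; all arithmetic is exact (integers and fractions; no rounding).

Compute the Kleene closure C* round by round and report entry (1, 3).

D(0):
  [∞, 76, 42, 69, 21]
  [39, ∞, 14, 58, 98]
  [66, 76, ∞, 69, 70]
  [-∞, -∞, 99, ∞, 4]
  [19, 82, -∞, 84, ∞]
D(1):
  [∞, 76, 42, 69, 21]
  [39, ∞, 39, 58, 98]
  [66, 76, ∞, 69, 70]
  [-∞, -∞, 99, ∞, 4]
  [19, 82, 19, 84, ∞]
D(2):
  [∞, 76, 42, 69, 76]
  [39, ∞, 39, 58, 98]
  [66, 76, ∞, 69, 76]
  [-∞, -∞, 99, ∞, 4]
  [39, 82, 39, 84, ∞]
D(3):
  [∞, 76, 42, 69, 76]
  [39, ∞, 39, 58, 98]
  [66, 76, ∞, 69, 76]
  [66, 76, 99, ∞, 76]
  [39, 82, 39, 84, ∞]
D(4):
  [∞, 76, 69, 69, 76]
  [58, ∞, 58, 58, 98]
  [66, 76, ∞, 69, 76]
  [66, 76, 99, ∞, 76]
  [66, 82, 84, 84, ∞]
D(5):
  [∞, 76, 76, 76, 76]
  [66, ∞, 84, 84, 98]
  [66, 76, ∞, 76, 76]
  [66, 76, 99, ∞, 76]
  [66, 82, 84, 84, ∞]
Answer: C*[1][3] = 84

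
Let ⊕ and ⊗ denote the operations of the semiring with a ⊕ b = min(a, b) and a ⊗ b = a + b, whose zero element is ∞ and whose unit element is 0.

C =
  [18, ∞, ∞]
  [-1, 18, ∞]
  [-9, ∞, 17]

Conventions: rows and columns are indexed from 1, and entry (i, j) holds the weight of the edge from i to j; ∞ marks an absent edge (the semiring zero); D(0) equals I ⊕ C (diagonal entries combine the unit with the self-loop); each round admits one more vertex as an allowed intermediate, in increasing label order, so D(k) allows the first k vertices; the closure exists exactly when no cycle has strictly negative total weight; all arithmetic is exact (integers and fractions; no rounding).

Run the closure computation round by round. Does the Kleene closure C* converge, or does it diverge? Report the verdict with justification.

D(0):
  [0, ∞, ∞]
  [-1, 0, ∞]
  [-9, ∞, 0]
D(1):
  [0, ∞, ∞]
  [-1, 0, ∞]
  [-9, ∞, 0]
D(2):
  [0, ∞, ∞]
  [-1, 0, ∞]
  [-9, ∞, 0]
D(3):
  [0, ∞, ∞]
  [-1, 0, ∞]
  [-9, ∞, 0]
Key observation: every diagonal entry stays at the unit through all rounds, so no improving cycle exists.
Answer: CONVERGES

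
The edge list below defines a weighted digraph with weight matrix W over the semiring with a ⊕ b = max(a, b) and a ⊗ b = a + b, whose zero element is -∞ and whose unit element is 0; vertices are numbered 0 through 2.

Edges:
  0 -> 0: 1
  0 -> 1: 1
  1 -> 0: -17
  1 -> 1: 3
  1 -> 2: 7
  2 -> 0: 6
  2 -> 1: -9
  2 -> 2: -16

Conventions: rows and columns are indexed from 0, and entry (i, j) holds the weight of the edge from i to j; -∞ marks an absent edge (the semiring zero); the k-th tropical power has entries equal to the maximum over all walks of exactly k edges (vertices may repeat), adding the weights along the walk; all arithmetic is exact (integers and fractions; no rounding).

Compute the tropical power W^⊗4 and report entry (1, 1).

W^⊗2:
  [2, 4, 8]
  [13, 6, 10]
  [7, 7, -2]
W^⊗3:
  [14, 7, 11]
  [16, 14, 13]
  [8, 10, 14]
W^⊗4:
  [17, 15, 14]
  [19, 17, 21]
  [20, 13, 17]
Key observation: the optimum is the walk 1->1->2->0->1, with weight 3 + 7 + 6 + 1 = 17.
Optimal value attained by: walk 1->1->2->0->1.
Answer: (W^⊗4)[1][1] = 17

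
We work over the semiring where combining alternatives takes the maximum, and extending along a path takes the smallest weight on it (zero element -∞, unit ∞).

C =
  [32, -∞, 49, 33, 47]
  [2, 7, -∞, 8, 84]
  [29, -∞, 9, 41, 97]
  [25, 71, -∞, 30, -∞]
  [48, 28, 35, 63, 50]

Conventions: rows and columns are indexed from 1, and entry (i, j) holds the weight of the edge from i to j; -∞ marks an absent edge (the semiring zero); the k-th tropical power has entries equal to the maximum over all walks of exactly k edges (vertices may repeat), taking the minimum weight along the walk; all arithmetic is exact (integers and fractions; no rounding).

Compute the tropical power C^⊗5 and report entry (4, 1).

C^⊗2:
  [47, 33, 35, 47, 49]
  [48, 28, 35, 63, 50]
  [48, 41, 35, 63, 50]
  [25, 30, 25, 30, 71]
  [48, 63, 48, 50, 50]
C^⊗3:
  [48, 47, 47, 49, 49]
  [48, 63, 48, 50, 50]
  [48, 63, 48, 50, 50]
  [48, 30, 35, 63, 50]
  [48, 50, 48, 50, 63]
C^⊗4:
  [48, 49, 48, 49, 49]
  [48, 50, 48, 50, 63]
  [48, 50, 48, 50, 63]
  [48, 63, 48, 50, 50]
  [48, 50, 48, 63, 50]
C^⊗5:
  [48, 49, 48, 49, 49]
  [48, 50, 48, 63, 50]
  [48, 50, 48, 63, 50]
  [48, 50, 48, 50, 63]
  [48, 63, 48, 50, 50]
Key observation: the optimum is the walk 4->2->5->5->5->1, with weight 71 min 84 min 50 min 50 min 48 = 48.
Optimal value attained by: walk 4->2->5->5->5->1.
Answer: (C^⊗5)[4][1] = 48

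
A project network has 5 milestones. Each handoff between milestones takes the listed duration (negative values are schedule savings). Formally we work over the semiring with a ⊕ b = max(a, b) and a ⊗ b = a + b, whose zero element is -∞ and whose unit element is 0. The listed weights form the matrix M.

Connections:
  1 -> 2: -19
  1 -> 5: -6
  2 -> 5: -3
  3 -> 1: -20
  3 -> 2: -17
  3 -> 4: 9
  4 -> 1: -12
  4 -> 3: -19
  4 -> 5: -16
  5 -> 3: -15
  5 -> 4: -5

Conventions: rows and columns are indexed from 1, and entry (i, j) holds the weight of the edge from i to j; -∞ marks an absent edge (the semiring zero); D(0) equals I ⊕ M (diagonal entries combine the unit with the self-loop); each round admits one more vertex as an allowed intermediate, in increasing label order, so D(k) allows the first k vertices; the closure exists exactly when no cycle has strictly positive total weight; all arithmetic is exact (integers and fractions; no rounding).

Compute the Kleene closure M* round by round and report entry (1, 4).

D(0):
  [0, -19, -∞, -∞, -6]
  [-∞, 0, -∞, -∞, -3]
  [-20, -17, 0, 9, -∞]
  [-12, -∞, -19, 0, -16]
  [-∞, -∞, -15, -5, 0]
D(1):
  [0, -19, -∞, -∞, -6]
  [-∞, 0, -∞, -∞, -3]
  [-20, -17, 0, 9, -26]
  [-12, -31, -19, 0, -16]
  [-∞, -∞, -15, -5, 0]
D(2):
  [0, -19, -∞, -∞, -6]
  [-∞, 0, -∞, -∞, -3]
  [-20, -17, 0, 9, -20]
  [-12, -31, -19, 0, -16]
  [-∞, -∞, -15, -5, 0]
D(3):
  [0, -19, -∞, -∞, -6]
  [-∞, 0, -∞, -∞, -3]
  [-20, -17, 0, 9, -20]
  [-12, -31, -19, 0, -16]
  [-35, -32, -15, -5, 0]
D(4):
  [0, -19, -∞, -∞, -6]
  [-∞, 0, -∞, -∞, -3]
  [-3, -17, 0, 9, -7]
  [-12, -31, -19, 0, -16]
  [-17, -32, -15, -5, 0]
D(5):
  [0, -19, -21, -11, -6]
  [-20, 0, -18, -8, -3]
  [-3, -17, 0, 9, -7]
  [-12, -31, -19, 0, -16]
  [-17, -32, -15, -5, 0]
Answer: M*[1][4] = -11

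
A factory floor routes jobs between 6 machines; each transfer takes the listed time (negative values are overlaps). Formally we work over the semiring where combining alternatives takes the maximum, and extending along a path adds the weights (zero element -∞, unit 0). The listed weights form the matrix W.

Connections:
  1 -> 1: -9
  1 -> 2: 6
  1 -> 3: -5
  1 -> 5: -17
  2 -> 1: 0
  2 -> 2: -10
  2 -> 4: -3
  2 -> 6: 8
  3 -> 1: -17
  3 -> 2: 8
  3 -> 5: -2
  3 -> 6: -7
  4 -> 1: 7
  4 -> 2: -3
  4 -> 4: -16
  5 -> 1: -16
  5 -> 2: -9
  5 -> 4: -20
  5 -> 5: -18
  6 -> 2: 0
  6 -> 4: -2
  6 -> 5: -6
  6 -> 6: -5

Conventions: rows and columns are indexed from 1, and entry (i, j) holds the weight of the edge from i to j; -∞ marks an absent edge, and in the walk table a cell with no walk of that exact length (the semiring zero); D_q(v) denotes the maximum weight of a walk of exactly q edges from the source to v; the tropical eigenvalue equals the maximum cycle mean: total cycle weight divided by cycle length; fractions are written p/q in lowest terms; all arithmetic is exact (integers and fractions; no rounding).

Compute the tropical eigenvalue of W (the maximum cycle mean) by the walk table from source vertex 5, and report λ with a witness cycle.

q=0: [-∞, -∞, -∞, -∞, 0, -∞]
q=1: [-16, -9, -∞, -20, -18, -∞]
q=2: [-9, -10, -21, -12, -33, -1]
q=3: [-5, -1, -14, -3, -7, -2]
q=4: [4, 1, -10, -4, -8, 7]
q=5: [3, 10, -1, 5, 1, 9]
q=6: [12, 9, -2, 7, 3, 18]
Optimal cycle mean attained by: cycle 1->2->6->4->1, total 6 + 8 + (-2) + 7, length 4.
Answer: λ = 19/4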